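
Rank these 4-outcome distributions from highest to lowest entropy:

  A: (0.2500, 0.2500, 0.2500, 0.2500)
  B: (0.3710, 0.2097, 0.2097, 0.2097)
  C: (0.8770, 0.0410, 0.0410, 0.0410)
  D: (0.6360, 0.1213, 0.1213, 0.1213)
A > B > D > C

Key insight: Entropy is maximized by uniform distributions and minimized by concentrated distributions.

Entropies:
  H(A) = 2.0000 bits
  H(B) = 1.9484 bits
  H(C) = 0.7329 bits
  H(D) = 1.5229 bits

Ranking: A > B > D > C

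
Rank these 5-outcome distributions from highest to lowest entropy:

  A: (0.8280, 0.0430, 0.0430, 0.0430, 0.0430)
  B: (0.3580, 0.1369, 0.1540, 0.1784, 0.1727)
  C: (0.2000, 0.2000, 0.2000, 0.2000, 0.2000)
C > B > A

Key insight: Entropy is maximized by uniform distributions and minimized by concentrated distributions.

- Uniform distributions have maximum entropy log₂(5) = 2.3219 bits
- The more "peaked" or concentrated a distribution, the lower its entropy

Entropies:
  H(A) = 1.0063 bits
  H(B) = 2.2202 bits
  H(C) = 2.3219 bits

Ranking: C > B > A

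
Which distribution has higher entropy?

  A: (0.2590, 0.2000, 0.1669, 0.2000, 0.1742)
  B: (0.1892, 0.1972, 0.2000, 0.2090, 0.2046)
B

Both distributions are close to uniform, making this a harder comparison.

H(A) = 2.3038 bits
H(B) = 2.3211 bits

The distribution closer to uniform has higher entropy.
Answer: B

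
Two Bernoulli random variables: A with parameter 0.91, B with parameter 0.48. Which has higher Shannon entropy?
B

For binary distributions, entropy is maximized at p=0.5 and decreases as p moves toward 0 or 1.

H(A) = H(0.91) = 0.4365 bits
H(B) = H(0.48) = 0.9988 bits

Distribution B (p=0.48) is closer to uniform (p=0.5), so it has higher entropy.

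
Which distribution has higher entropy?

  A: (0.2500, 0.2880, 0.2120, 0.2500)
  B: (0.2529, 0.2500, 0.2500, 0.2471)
B

Both distributions are close to uniform, making this a harder comparison.

H(A) = 1.9916 bits
H(B) = 2.0000 bits

The distribution closer to uniform has higher entropy.
Answer: B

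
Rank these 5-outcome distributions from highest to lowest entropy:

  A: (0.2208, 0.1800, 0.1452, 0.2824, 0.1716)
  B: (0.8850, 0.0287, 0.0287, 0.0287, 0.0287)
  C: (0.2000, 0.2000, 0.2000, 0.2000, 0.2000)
C > A > B

Key insight: Entropy is maximized by uniform distributions and minimized by concentrated distributions.

- Uniform distributions have maximum entropy log₂(5) = 2.3219 bits
- The more "peaked" or concentrated a distribution, the lower its entropy

Entropies:
  H(A) = 2.2822 bits
  H(B) = 0.7448 bits
  H(C) = 2.3219 bits

Ranking: C > A > B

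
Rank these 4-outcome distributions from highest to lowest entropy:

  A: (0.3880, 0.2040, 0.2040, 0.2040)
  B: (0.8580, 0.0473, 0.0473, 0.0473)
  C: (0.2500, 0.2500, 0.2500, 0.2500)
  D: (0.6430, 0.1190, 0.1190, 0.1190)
C > A > D > B

Key insight: Entropy is maximized by uniform distributions and minimized by concentrated distributions.

Entropies:
  H(A) = 1.9335 bits
  H(B) = 0.8145 bits
  H(C) = 2.0000 bits
  H(D) = 1.5060 bits

Ranking: C > A > D > B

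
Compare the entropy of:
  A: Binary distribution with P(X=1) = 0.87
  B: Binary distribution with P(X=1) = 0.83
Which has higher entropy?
B

For binary distributions, entropy is maximized at p=0.5 and decreases as p moves toward 0 or 1.

H(A) = H(0.87) = 0.5574 bits
H(B) = H(0.83) = 0.6577 bits

Distribution B (p=0.83) is closer to uniform (p=0.5), so it has higher entropy.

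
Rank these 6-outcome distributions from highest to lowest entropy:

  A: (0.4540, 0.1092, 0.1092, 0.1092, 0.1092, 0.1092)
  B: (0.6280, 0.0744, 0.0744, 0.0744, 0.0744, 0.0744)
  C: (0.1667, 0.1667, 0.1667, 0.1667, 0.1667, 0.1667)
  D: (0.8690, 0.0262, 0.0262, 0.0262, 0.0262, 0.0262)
C > A > B > D

Key insight: Entropy is maximized by uniform distributions and minimized by concentrated distributions.

Entropies:
  H(A) = 2.2617 bits
  H(B) = 1.8160 bits
  H(C) = 2.5850 bits
  H(D) = 0.8643 bits

Ranking: C > A > B > D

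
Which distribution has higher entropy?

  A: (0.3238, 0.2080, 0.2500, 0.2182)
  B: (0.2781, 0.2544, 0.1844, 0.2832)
B

Both distributions are close to uniform, making this a harder comparison.

H(A) = 1.9772 bits
H(B) = 1.9810 bits

The distribution closer to uniform has higher entropy.
Answer: B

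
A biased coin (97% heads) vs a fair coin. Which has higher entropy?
Fair coin

The fair coin is uniform (p=0.5), maximizing binary entropy at 1 bit. The biased coin has H(0.97) ≈ 0.194 bits — its outcome is more predictable, so its entropy is lower.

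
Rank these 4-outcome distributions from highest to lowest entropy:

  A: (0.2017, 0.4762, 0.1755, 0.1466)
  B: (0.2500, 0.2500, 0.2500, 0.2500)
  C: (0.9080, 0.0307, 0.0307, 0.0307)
B > A > C

Key insight: Entropy is maximized by uniform distributions and minimized by concentrated distributions.

- Uniform distributions have maximum entropy log₂(4) = 2.0000 bits
- The more "peaked" or concentrated a distribution, the lower its entropy

Entropies:
  H(A) = 1.8222 bits
  H(B) = 2.0000 bits
  H(C) = 0.5889 bits

Ranking: B > A > C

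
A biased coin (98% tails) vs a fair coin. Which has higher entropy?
Fair coin

The fair coin is uniform (p=0.5), maximizing binary entropy at 1 bit. The biased coin has H(0.98) ≈ 0.141 bits — its outcome is more predictable, so its entropy is lower.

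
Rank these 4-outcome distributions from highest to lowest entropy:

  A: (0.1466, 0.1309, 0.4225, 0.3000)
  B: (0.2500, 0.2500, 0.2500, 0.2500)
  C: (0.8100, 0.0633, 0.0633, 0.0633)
B > A > C

Key insight: Entropy is maximized by uniform distributions and minimized by concentrated distributions.

- Uniform distributions have maximum entropy log₂(4) = 2.0000 bits
- The more "peaked" or concentrated a distribution, the lower its entropy

Entropies:
  H(A) = 1.8362 bits
  H(B) = 2.0000 bits
  H(C) = 1.0026 bits

Ranking: B > A > C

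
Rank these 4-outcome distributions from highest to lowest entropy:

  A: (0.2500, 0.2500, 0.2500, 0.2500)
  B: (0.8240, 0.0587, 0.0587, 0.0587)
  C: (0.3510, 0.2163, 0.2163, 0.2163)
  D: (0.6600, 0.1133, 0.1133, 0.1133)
A > C > D > B

Key insight: Entropy is maximized by uniform distributions and minimized by concentrated distributions.

Entropies:
  H(A) = 2.0000 bits
  H(B) = 0.9502 bits
  H(C) = 1.9636 bits
  H(D) = 1.4637 bits

Ranking: A > C > D > B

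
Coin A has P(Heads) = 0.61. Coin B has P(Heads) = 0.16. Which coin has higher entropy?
A

For binary distributions, entropy is maximized at p=0.5 and decreases as p moves toward 0 or 1.

H(A) = H(0.61) = 0.9648 bits
H(B) = H(0.16) = 0.6343 bits

Distribution A (p=0.61) is closer to uniform (p=0.5), so it has higher entropy.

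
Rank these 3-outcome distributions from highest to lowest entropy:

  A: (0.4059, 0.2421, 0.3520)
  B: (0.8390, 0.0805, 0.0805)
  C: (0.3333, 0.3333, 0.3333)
C > A > B

Key insight: Entropy is maximized by uniform distributions and minimized by concentrated distributions.

- Uniform distributions have maximum entropy log₂(3) = 1.5850 bits
- The more "peaked" or concentrated a distribution, the lower its entropy

Entropies:
  H(A) = 1.5537 bits
  H(B) = 0.7977 bits
  H(C) = 1.5850 bits

Ranking: C > A > B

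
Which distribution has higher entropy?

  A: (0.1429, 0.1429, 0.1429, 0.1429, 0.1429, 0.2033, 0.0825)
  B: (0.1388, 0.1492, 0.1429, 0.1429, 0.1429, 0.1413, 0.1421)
B

Both distributions are close to uniform, making this a harder comparison.

H(A) = 2.7693 bits
H(B) = 2.8071 bits

The distribution closer to uniform has higher entropy.
Answer: B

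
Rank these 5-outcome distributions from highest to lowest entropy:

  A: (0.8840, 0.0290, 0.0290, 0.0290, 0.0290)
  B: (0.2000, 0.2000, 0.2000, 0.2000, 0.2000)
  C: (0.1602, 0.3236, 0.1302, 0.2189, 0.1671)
B > C > A

Key insight: Entropy is maximized by uniform distributions and minimized by concentrated distributions.

- Uniform distributions have maximum entropy log₂(5) = 2.3219 bits
- The more "peaked" or concentrated a distribution, the lower its entropy

Entropies:
  H(A) = 0.7498 bits
  H(B) = 2.3219 bits
  H(C) = 2.2440 bits

Ranking: B > C > A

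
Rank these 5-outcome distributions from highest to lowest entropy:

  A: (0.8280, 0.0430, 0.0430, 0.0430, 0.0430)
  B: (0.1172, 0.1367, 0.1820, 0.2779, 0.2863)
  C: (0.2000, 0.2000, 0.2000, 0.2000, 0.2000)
C > B > A

Key insight: Entropy is maximized by uniform distributions and minimized by concentrated distributions.

- Uniform distributions have maximum entropy log₂(5) = 2.3219 bits
- The more "peaked" or concentrated a distribution, the lower its entropy

Entropies:
  H(A) = 1.0063 bits
  H(B) = 2.2322 bits
  H(C) = 2.3219 bits

Ranking: C > B > A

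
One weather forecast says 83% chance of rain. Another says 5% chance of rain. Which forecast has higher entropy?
83% forecast

Treat each forecast as a Bernoulli distribution. Binary entropy is maximized at p=0.5 and falls off symmetrically toward 0 or 1. The 83% forecast is closer to 50%, so it is more uncertain. H(83%) ≈ 0.658 bits, H(5%) ≈ 0.286 bits.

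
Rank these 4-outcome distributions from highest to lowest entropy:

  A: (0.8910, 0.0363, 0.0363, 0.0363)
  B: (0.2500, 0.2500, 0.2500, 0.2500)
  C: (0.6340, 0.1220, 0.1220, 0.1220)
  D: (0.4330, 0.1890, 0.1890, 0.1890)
B > D > C > A

Key insight: Entropy is maximized by uniform distributions and minimized by concentrated distributions.

Entropies:
  H(A) = 0.6697 bits
  H(B) = 2.0000 bits
  H(C) = 1.5276 bits
  H(D) = 1.8857 bits

Ranking: B > D > C > A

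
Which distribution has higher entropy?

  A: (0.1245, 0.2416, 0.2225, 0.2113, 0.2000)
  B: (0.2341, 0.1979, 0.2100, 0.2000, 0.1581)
B

Both distributions are close to uniform, making this a harder comparison.

H(A) = 2.2901 bits
H(B) = 2.3107 bits

The distribution closer to uniform has higher entropy.
Answer: B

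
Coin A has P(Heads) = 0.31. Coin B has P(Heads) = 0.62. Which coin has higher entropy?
B

For binary distributions, entropy is maximized at p=0.5 and decreases as p moves toward 0 or 1.

H(A) = H(0.31) = 0.8932 bits
H(B) = H(0.62) = 0.9580 bits

Distribution B (p=0.62) is closer to uniform (p=0.5), so it has higher entropy.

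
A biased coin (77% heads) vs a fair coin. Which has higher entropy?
Fair coin

The fair coin is uniform (p=0.5), maximizing binary entropy at 1 bit. The biased coin has H(0.77) ≈ 0.778 bits — its outcome is more predictable, so its entropy is lower.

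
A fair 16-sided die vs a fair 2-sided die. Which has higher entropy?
16-sided die

Both are uniform distributions; for uniform over n outcomes, H = log₂(n). H(16-sided) = log₂(16) = 4.000 bits and H(2-sided) = log₂(2) = 1.000 bits. More outcomes in a uniform distribution means higher entropy.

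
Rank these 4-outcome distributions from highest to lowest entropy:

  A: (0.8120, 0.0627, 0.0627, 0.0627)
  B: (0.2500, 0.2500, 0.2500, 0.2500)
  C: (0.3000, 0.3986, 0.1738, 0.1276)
B > C > A

Key insight: Entropy is maximized by uniform distributions and minimized by concentrated distributions.

- Uniform distributions have maximum entropy log₂(4) = 2.0000 bits
- The more "peaked" or concentrated a distribution, the lower its entropy

Entropies:
  H(A) = 0.9952 bits
  H(B) = 2.0000 bits
  H(C) = 1.8678 bits

Ranking: B > C > A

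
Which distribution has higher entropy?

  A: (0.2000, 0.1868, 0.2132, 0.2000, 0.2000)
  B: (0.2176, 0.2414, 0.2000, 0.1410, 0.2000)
A

Both distributions are close to uniform, making this a harder comparison.

H(A) = 2.3207 bits
H(B) = 2.3010 bits

The distribution closer to uniform has higher entropy.
Answer: A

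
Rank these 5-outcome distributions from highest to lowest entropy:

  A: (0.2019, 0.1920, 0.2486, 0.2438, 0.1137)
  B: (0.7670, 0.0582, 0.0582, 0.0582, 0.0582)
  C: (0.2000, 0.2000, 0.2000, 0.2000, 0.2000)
C > A > B

Key insight: Entropy is maximized by uniform distributions and minimized by concentrated distributions.

- Uniform distributions have maximum entropy log₂(5) = 2.3219 bits
- The more "peaked" or concentrated a distribution, the lower its entropy

Entropies:
  H(A) = 2.2754 bits
  H(B) = 1.2492 bits
  H(C) = 2.3219 bits

Ranking: C > A > B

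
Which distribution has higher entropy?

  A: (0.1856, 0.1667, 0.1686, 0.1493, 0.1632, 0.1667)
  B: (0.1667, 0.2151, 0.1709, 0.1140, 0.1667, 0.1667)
A

Both distributions are close to uniform, making this a harder comparison.

H(A) = 2.5821 bits
H(B) = 2.5621 bits

The distribution closer to uniform has higher entropy.
Answer: A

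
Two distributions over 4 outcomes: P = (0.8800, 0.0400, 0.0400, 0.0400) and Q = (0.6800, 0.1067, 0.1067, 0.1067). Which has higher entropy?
Q

P is highly concentrated on one outcome (88%), making it nearly deterministic. Q spreads its mass more evenly (max 68%). The more spread-out distribution has higher entropy: H(P) ≈ 0.720 bits, H(Q) ≈ 1.412 bits.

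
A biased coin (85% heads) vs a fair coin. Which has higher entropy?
Fair coin

The fair coin is uniform (p=0.5), maximizing binary entropy at 1 bit. The biased coin has H(0.85) ≈ 0.610 bits — its outcome is more predictable, so its entropy is lower.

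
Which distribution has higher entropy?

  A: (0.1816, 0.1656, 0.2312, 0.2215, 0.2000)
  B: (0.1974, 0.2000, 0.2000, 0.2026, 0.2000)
B

Both distributions are close to uniform, making this a harder comparison.

H(A) = 2.3112 bits
H(B) = 2.3219 bits

The distribution closer to uniform has higher entropy.
Answer: B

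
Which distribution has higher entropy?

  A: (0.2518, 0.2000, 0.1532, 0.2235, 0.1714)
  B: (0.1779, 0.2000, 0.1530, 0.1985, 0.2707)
A

Both distributions are close to uniform, making this a harder comparison.

H(A) = 2.2994 bits
H(B) = 2.2952 bits

The distribution closer to uniform has higher entropy.
Answer: A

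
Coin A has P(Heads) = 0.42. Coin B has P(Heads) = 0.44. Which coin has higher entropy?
B

For binary distributions, entropy is maximized at p=0.5 and decreases as p moves toward 0 or 1.

H(A) = H(0.42) = 0.9815 bits
H(B) = H(0.44) = 0.9896 bits

Distribution B (p=0.44) is closer to uniform (p=0.5), so it has higher entropy.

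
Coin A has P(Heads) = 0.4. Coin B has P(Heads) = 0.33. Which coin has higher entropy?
A

For binary distributions, entropy is maximized at p=0.5 and decreases as p moves toward 0 or 1.

H(A) = H(0.4) = 0.9710 bits
H(B) = H(0.33) = 0.9149 bits

Distribution A (p=0.4) is closer to uniform (p=0.5), so it has higher entropy.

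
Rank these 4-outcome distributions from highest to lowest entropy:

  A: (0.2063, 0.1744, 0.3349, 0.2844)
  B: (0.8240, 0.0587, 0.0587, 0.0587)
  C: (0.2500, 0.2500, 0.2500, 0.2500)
C > A > B

Key insight: Entropy is maximized by uniform distributions and minimized by concentrated distributions.

- Uniform distributions have maximum entropy log₂(4) = 2.0000 bits
- The more "peaked" or concentrated a distribution, the lower its entropy

Entropies:
  H(A) = 1.9536 bits
  H(B) = 0.9502 bits
  H(C) = 2.0000 bits

Ranking: C > A > B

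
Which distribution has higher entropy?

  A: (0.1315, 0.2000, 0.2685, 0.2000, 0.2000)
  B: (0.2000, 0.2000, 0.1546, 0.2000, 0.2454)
B

Both distributions are close to uniform, making this a harder comparison.

H(A) = 2.2874 bits
H(B) = 2.3069 bits

The distribution closer to uniform has higher entropy.
Answer: B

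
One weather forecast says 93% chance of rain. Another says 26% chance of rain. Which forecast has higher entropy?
26% forecast

Treat each forecast as a Bernoulli distribution. Binary entropy is maximized at p=0.5 and falls off symmetrically toward 0 or 1. The 26% forecast is closer to 50%, so it is more uncertain. H(93%) ≈ 0.366 bits, H(26%) ≈ 0.827 bits.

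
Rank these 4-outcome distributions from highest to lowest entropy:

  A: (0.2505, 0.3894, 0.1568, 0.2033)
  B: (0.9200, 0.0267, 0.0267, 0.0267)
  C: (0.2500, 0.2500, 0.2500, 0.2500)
C > A > B

Key insight: Entropy is maximized by uniform distributions and minimized by concentrated distributions.

- Uniform distributions have maximum entropy log₂(4) = 2.0000 bits
- The more "peaked" or concentrated a distribution, the lower its entropy

Entropies:
  H(A) = 1.9165 bits
  H(B) = 0.5290 bits
  H(C) = 2.0000 bits

Ranking: C > A > B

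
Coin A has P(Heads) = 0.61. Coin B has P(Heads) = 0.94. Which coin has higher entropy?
A

For binary distributions, entropy is maximized at p=0.5 and decreases as p moves toward 0 or 1.

H(A) = H(0.61) = 0.9648 bits
H(B) = H(0.94) = 0.3274 bits

Distribution A (p=0.61) is closer to uniform (p=0.5), so it has higher entropy.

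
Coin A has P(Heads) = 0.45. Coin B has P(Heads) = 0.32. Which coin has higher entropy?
A

For binary distributions, entropy is maximized at p=0.5 and decreases as p moves toward 0 or 1.

H(A) = H(0.45) = 0.9928 bits
H(B) = H(0.32) = 0.9044 bits

Distribution A (p=0.45) is closer to uniform (p=0.5), so it has higher entropy.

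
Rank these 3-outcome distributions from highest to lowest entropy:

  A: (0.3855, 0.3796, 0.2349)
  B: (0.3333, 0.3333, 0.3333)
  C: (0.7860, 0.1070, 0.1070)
B > A > C

Key insight: Entropy is maximized by uniform distributions and minimized by concentrated distributions.

- Uniform distributions have maximum entropy log₂(3) = 1.5850 bits
- The more "peaked" or concentrated a distribution, the lower its entropy

Entropies:
  H(A) = 1.5515 bits
  H(B) = 1.5850 bits
  H(C) = 0.9631 bits

Ranking: B > A > C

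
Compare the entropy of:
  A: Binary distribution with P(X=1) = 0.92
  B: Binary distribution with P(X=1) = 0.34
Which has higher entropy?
B

For binary distributions, entropy is maximized at p=0.5 and decreases as p moves toward 0 or 1.

H(A) = H(0.92) = 0.4022 bits
H(B) = H(0.34) = 0.9248 bits

Distribution B (p=0.34) is closer to uniform (p=0.5), so it has higher entropy.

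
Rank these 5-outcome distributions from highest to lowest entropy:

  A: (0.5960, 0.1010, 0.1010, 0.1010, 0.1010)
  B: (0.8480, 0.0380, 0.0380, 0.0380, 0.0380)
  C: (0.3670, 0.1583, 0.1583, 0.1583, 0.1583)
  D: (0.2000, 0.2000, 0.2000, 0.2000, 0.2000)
D > C > A > B

Key insight: Entropy is maximized by uniform distributions and minimized by concentrated distributions.

Entropies:
  H(A) = 1.7812 bits
  H(B) = 0.9188 bits
  H(C) = 2.2143 bits
  H(D) = 2.3219 bits

Ranking: D > C > A > B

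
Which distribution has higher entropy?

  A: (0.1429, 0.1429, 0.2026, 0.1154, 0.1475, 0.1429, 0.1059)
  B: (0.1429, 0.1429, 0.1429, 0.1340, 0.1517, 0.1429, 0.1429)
B

Both distributions are close to uniform, making this a harder comparison.

H(A) = 2.7797 bits
H(B) = 2.8066 bits

The distribution closer to uniform has higher entropy.
Answer: B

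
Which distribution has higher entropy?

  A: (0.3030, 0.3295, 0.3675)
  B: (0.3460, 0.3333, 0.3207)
B

Both distributions are close to uniform, making this a harder comparison.

H(A) = 1.5804 bits
H(B) = 1.5843 bits

The distribution closer to uniform has higher entropy.
Answer: B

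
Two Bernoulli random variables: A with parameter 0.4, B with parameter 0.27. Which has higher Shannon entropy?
A

For binary distributions, entropy is maximized at p=0.5 and decreases as p moves toward 0 or 1.

H(A) = H(0.4) = 0.9710 bits
H(B) = H(0.27) = 0.8415 bits

Distribution A (p=0.4) is closer to uniform (p=0.5), so it has higher entropy.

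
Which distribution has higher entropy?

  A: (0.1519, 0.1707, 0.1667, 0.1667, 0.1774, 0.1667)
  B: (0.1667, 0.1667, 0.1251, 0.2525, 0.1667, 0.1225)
A

Both distributions are close to uniform, making this a harder comparison.

H(A) = 2.5834 bits
H(B) = 2.5399 bits

The distribution closer to uniform has higher entropy.
Answer: A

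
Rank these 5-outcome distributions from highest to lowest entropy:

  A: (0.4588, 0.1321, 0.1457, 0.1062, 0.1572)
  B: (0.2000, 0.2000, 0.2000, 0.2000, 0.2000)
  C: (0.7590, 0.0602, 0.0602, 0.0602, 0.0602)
B > A > C

Key insight: Entropy is maximized by uniform distributions and minimized by concentrated distributions.

- Uniform distributions have maximum entropy log₂(5) = 2.3219 bits
- The more "peaked" or concentrated a distribution, the lower its entropy

Entropies:
  H(A) = 2.0697 bits
  H(B) = 2.3219 bits
  H(C) = 1.2787 bits

Ranking: B > A > C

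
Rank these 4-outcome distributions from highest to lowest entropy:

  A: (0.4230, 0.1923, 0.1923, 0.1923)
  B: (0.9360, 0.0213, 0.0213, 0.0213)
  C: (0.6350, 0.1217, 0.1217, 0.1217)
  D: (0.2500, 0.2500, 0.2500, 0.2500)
D > A > C > B

Key insight: Entropy is maximized by uniform distributions and minimized by concentrated distributions.

Entropies:
  H(A) = 1.8973 bits
  H(B) = 0.4446 bits
  H(C) = 1.5253 bits
  H(D) = 2.0000 bits

Ranking: D > A > C > B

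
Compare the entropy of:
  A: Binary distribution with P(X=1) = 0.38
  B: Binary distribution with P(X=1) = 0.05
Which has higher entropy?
A

For binary distributions, entropy is maximized at p=0.5 and decreases as p moves toward 0 or 1.

H(A) = H(0.38) = 0.9580 bits
H(B) = H(0.05) = 0.2864 bits

Distribution A (p=0.38) is closer to uniform (p=0.5), so it has higher entropy.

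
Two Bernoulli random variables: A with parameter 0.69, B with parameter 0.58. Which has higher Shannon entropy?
B

For binary distributions, entropy is maximized at p=0.5 and decreases as p moves toward 0 or 1.

H(A) = H(0.69) = 0.8932 bits
H(B) = H(0.58) = 0.9815 bits

Distribution B (p=0.58) is closer to uniform (p=0.5), so it has higher entropy.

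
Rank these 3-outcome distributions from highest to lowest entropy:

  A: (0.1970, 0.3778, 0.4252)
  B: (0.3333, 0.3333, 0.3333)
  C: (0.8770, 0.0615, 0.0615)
B > A > C

Key insight: Entropy is maximized by uniform distributions and minimized by concentrated distributions.

- Uniform distributions have maximum entropy log₂(3) = 1.5850 bits
- The more "peaked" or concentrated a distribution, the lower its entropy

Entropies:
  H(A) = 1.5169 bits
  H(B) = 1.5850 bits
  H(C) = 0.6609 bits

Ranking: B > A > C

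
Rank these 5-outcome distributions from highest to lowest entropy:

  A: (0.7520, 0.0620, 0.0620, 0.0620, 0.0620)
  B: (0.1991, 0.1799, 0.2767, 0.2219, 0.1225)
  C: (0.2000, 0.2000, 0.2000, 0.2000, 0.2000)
C > B > A

Key insight: Entropy is maximized by uniform distributions and minimized by concentrated distributions.

- Uniform distributions have maximum entropy log₂(5) = 2.3219 bits
- The more "peaked" or concentrated a distribution, the lower its entropy

Entropies:
  H(A) = 1.3041 bits
  H(B) = 2.2746 bits
  H(C) = 2.3219 bits

Ranking: C > B > A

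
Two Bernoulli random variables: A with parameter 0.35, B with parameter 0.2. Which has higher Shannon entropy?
A

For binary distributions, entropy is maximized at p=0.5 and decreases as p moves toward 0 or 1.

H(A) = H(0.35) = 0.9341 bits
H(B) = H(0.2) = 0.7219 bits

Distribution A (p=0.35) is closer to uniform (p=0.5), so it has higher entropy.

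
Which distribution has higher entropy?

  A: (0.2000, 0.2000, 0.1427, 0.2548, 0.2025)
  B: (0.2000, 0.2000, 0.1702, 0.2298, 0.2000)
B

Both distributions are close to uniform, making this a harder comparison.

H(A) = 2.2988 bits
H(B) = 2.3155 bits

The distribution closer to uniform has higher entropy.
Answer: B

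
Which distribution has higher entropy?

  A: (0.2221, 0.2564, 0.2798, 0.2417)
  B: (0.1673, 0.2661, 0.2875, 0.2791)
A

Both distributions are close to uniform, making this a harder comparison.

H(A) = 1.9949 bits
H(B) = 1.9707 bits

The distribution closer to uniform has higher entropy.
Answer: A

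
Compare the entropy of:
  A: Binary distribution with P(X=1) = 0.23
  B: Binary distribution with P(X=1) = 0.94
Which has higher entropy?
A

For binary distributions, entropy is maximized at p=0.5 and decreases as p moves toward 0 or 1.

H(A) = H(0.23) = 0.7780 bits
H(B) = H(0.94) = 0.3274 bits

Distribution A (p=0.23) is closer to uniform (p=0.5), so it has higher entropy.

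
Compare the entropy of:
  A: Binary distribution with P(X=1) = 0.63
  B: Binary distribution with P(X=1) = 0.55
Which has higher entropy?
B

For binary distributions, entropy is maximized at p=0.5 and decreases as p moves toward 0 or 1.

H(A) = H(0.63) = 0.9507 bits
H(B) = H(0.55) = 0.9928 bits

Distribution B (p=0.55) is closer to uniform (p=0.5), so it has higher entropy.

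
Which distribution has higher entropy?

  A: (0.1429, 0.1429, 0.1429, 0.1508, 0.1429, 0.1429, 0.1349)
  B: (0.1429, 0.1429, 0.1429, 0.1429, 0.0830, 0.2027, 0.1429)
A

Both distributions are close to uniform, making this a harder comparison.

H(A) = 2.8067 bits
H(B) = 2.7701 bits

The distribution closer to uniform has higher entropy.
Answer: A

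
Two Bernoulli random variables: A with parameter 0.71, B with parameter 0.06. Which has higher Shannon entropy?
A

For binary distributions, entropy is maximized at p=0.5 and decreases as p moves toward 0 or 1.

H(A) = H(0.71) = 0.8687 bits
H(B) = H(0.06) = 0.3274 bits

Distribution A (p=0.71) is closer to uniform (p=0.5), so it has higher entropy.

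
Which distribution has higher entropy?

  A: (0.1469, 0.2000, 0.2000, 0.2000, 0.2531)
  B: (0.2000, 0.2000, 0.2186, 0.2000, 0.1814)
B

Both distributions are close to uniform, making this a harder comparison.

H(A) = 2.3013 bits
H(B) = 2.3194 bits

The distribution closer to uniform has higher entropy.
Answer: B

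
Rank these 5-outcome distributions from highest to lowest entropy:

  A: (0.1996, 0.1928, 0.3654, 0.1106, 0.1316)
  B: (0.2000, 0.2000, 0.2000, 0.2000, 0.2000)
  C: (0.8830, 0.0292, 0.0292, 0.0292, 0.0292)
B > A > C

Key insight: Entropy is maximized by uniform distributions and minimized by concentrated distributions.

- Uniform distributions have maximum entropy log₂(5) = 2.3219 bits
- The more "peaked" or concentrated a distribution, the lower its entropy

Entropies:
  H(A) = 2.1890 bits
  H(B) = 2.3219 bits
  H(C) = 0.7547 bits

Ranking: B > A > C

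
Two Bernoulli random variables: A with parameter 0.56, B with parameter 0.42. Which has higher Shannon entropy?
A

For binary distributions, entropy is maximized at p=0.5 and decreases as p moves toward 0 or 1.

H(A) = H(0.56) = 0.9896 bits
H(B) = H(0.42) = 0.9815 bits

Distribution A (p=0.56) is closer to uniform (p=0.5), so it has higher entropy.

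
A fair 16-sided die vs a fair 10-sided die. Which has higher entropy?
16-sided die

Both are uniform distributions; for uniform over n outcomes, H = log₂(n). H(16-sided) = log₂(16) = 4.000 bits and H(10-sided) = log₂(10) = 3.322 bits. More outcomes in a uniform distribution means higher entropy.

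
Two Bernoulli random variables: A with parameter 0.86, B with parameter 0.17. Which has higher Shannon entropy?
B

For binary distributions, entropy is maximized at p=0.5 and decreases as p moves toward 0 or 1.

H(A) = H(0.86) = 0.5842 bits
H(B) = H(0.17) = 0.6577 bits

Distribution B (p=0.17) is closer to uniform (p=0.5), so it has higher entropy.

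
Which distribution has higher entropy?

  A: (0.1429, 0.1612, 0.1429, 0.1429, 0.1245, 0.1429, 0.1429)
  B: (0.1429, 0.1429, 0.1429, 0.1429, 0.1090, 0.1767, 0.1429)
A

Both distributions are close to uniform, making this a harder comparison.

H(A) = 2.8039 bits
H(B) = 2.7957 bits

The distribution closer to uniform has higher entropy.
Answer: A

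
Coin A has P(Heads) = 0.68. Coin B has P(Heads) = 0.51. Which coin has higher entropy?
B

For binary distributions, entropy is maximized at p=0.5 and decreases as p moves toward 0 or 1.

H(A) = H(0.68) = 0.9044 bits
H(B) = H(0.51) = 0.9997 bits

Distribution B (p=0.51) is closer to uniform (p=0.5), so it has higher entropy.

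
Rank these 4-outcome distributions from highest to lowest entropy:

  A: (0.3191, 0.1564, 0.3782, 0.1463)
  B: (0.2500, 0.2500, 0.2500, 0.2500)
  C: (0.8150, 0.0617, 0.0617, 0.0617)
B > A > C

Key insight: Entropy is maximized by uniform distributions and minimized by concentrated distributions.

- Uniform distributions have maximum entropy log₂(4) = 2.0000 bits
- The more "peaked" or concentrated a distribution, the lower its entropy

Entropies:
  H(A) = 1.8807 bits
  H(B) = 2.0000 bits
  H(C) = 0.9841 bits

Ranking: B > A > C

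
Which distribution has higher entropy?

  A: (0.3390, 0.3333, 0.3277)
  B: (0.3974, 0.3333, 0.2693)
A

Both distributions are close to uniform, making this a harder comparison.

H(A) = 1.5848 bits
H(B) = 1.5671 bits

The distribution closer to uniform has higher entropy.
Answer: A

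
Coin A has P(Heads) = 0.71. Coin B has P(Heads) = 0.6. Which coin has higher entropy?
B

For binary distributions, entropy is maximized at p=0.5 and decreases as p moves toward 0 or 1.

H(A) = H(0.71) = 0.8687 bits
H(B) = H(0.6) = 0.9710 bits

Distribution B (p=0.6) is closer to uniform (p=0.5), so it has higher entropy.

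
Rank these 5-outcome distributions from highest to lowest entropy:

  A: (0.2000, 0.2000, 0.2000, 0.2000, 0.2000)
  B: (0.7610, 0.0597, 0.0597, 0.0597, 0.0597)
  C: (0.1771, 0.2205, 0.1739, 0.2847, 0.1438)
A > C > B

Key insight: Entropy is maximized by uniform distributions and minimized by concentrated distributions.

- Uniform distributions have maximum entropy log₂(5) = 2.3219 bits
- The more "peaked" or concentrated a distribution, the lower its entropy

Entropies:
  H(A) = 2.3219 bits
  H(B) = 1.2714 bits
  H(C) = 2.2805 bits

Ranking: A > C > B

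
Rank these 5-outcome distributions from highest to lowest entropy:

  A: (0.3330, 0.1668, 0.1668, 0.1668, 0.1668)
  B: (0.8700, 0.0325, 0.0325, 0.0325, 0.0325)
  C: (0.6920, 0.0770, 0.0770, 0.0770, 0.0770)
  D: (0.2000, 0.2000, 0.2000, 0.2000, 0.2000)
D > A > C > B

Key insight: Entropy is maximized by uniform distributions and minimized by concentrated distributions.

Entropies:
  H(A) = 2.2520 bits
  H(B) = 0.8174 bits
  H(C) = 1.5069 bits
  H(D) = 2.3219 bits

Ranking: D > A > C > B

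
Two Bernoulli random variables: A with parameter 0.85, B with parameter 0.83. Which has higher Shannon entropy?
B

For binary distributions, entropy is maximized at p=0.5 and decreases as p moves toward 0 or 1.

H(A) = H(0.85) = 0.6098 bits
H(B) = H(0.83) = 0.6577 bits

Distribution B (p=0.83) is closer to uniform (p=0.5), so it has higher entropy.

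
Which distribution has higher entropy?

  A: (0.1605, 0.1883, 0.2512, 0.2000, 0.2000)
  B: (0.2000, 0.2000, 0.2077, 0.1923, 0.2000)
B

Both distributions are close to uniform, making this a harder comparison.

H(A) = 2.3066 bits
H(B) = 2.3215 bits

The distribution closer to uniform has higher entropy.
Answer: B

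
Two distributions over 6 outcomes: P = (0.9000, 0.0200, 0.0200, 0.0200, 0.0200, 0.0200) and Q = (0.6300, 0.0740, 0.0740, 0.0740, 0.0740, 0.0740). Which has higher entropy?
Q

P is highly concentrated on one outcome (90%), making it nearly deterministic. Q spreads its mass more evenly (max 63%). The more spread-out distribution has higher entropy: H(P) ≈ 0.701 bits, H(Q) ≈ 1.810 bits.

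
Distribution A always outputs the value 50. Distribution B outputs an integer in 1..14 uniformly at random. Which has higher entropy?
B

A is deterministic, so H(A) = 0. B is uniform over 14 outcomes, so H(B) = log₂(14) = 3.807 bits. Any distribution with genuine randomness has higher entropy than a deterministic one.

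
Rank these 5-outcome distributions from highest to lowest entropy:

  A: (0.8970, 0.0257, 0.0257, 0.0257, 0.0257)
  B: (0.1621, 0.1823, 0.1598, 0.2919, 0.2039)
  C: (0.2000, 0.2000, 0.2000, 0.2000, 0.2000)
C > B > A

Key insight: Entropy is maximized by uniform distributions and minimized by concentrated distributions.

- Uniform distributions have maximum entropy log₂(5) = 2.3219 bits
- The more "peaked" or concentrated a distribution, the lower its entropy

Entropies:
  H(A) = 0.6844 bits
  H(B) = 2.2823 bits
  H(C) = 2.3219 bits

Ranking: C > B > A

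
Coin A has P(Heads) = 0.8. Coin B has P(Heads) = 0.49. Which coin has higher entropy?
B

For binary distributions, entropy is maximized at p=0.5 and decreases as p moves toward 0 or 1.

H(A) = H(0.8) = 0.7219 bits
H(B) = H(0.49) = 0.9997 bits

Distribution B (p=0.49) is closer to uniform (p=0.5), so it has higher entropy.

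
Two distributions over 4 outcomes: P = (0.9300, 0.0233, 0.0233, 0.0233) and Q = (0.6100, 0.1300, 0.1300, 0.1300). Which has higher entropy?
Q

P is highly concentrated on one outcome (93%), making it nearly deterministic. Q spreads its mass more evenly (max 61%). The more spread-out distribution has higher entropy: H(P) ≈ 0.477 bits, H(Q) ≈ 1.583 bits.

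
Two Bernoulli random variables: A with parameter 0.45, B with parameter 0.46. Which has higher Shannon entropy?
B

For binary distributions, entropy is maximized at p=0.5 and decreases as p moves toward 0 or 1.

H(A) = H(0.45) = 0.9928 bits
H(B) = H(0.46) = 0.9954 bits

Distribution B (p=0.46) is closer to uniform (p=0.5), so it has higher entropy.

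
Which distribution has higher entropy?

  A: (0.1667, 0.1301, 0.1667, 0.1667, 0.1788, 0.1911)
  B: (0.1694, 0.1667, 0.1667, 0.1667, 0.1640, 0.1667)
B

Both distributions are close to uniform, making this a harder comparison.

H(A) = 2.5756 bits
H(B) = 2.5849 bits

The distribution closer to uniform has higher entropy.
Answer: B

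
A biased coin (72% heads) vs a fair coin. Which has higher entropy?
Fair coin

The fair coin is uniform (p=0.5), maximizing binary entropy at 1 bit. The biased coin has H(0.72) ≈ 0.855 bits — its outcome is more predictable, so its entropy is lower.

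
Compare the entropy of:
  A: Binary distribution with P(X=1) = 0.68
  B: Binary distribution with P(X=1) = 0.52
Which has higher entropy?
B

For binary distributions, entropy is maximized at p=0.5 and decreases as p moves toward 0 or 1.

H(A) = H(0.68) = 0.9044 bits
H(B) = H(0.52) = 0.9988 bits

Distribution B (p=0.52) is closer to uniform (p=0.5), so it has higher entropy.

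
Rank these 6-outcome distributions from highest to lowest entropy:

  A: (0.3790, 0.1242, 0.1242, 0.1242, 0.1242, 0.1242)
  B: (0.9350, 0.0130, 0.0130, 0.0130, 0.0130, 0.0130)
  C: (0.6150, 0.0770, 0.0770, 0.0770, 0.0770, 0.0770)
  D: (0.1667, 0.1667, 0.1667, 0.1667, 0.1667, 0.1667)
D > A > C > B

Key insight: Entropy is maximized by uniform distributions and minimized by concentrated distributions.

Entropies:
  H(A) = 2.3993 bits
  H(B) = 0.4979 bits
  H(C) = 1.8554 bits
  H(D) = 2.5850 bits

Ranking: D > A > C > B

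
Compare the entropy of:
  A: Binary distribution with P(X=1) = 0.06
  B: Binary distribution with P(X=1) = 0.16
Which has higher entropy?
B

For binary distributions, entropy is maximized at p=0.5 and decreases as p moves toward 0 or 1.

H(A) = H(0.06) = 0.3274 bits
H(B) = H(0.16) = 0.6343 bits

Distribution B (p=0.16) is closer to uniform (p=0.5), so it has higher entropy.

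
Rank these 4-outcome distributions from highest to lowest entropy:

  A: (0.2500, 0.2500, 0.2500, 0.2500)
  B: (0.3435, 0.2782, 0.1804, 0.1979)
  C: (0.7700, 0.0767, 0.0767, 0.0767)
A > B > C

Key insight: Entropy is maximized by uniform distributions and minimized by concentrated distributions.

- Uniform distributions have maximum entropy log₂(4) = 2.0000 bits
- The more "peaked" or concentrated a distribution, the lower its entropy

Entropies:
  H(A) = 2.0000 bits
  H(B) = 1.9513 bits
  H(C) = 1.1426 bits

Ranking: A > B > C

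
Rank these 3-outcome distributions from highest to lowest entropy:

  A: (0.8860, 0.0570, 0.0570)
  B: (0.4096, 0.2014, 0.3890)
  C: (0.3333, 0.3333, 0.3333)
C > B > A

Key insight: Entropy is maximized by uniform distributions and minimized by concentrated distributions.

- Uniform distributions have maximum entropy log₂(3) = 1.5850 bits
- The more "peaked" or concentrated a distribution, the lower its entropy

Entropies:
  H(A) = 0.6259 bits
  H(B) = 1.5230 bits
  H(C) = 1.5850 bits

Ranking: C > B > A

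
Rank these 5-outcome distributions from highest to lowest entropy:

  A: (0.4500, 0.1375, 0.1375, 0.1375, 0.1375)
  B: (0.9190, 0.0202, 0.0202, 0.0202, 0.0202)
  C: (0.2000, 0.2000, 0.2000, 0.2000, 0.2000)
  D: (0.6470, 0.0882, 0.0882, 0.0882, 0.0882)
C > A > D > B

Key insight: Entropy is maximized by uniform distributions and minimized by concentrated distributions.

Entropies:
  H(A) = 2.0928 bits
  H(B) = 0.5677 bits
  H(C) = 2.3219 bits
  H(D) = 1.6427 bits

Ranking: C > A > D > B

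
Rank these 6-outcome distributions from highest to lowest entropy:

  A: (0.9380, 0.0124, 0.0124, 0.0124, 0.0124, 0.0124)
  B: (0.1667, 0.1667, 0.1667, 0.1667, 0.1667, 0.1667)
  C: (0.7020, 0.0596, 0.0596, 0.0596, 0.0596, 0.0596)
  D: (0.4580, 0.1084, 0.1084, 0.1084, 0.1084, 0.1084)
B > D > C > A

Key insight: Entropy is maximized by uniform distributions and minimized by concentrated distributions.

Entropies:
  H(A) = 0.4793 bits
  H(B) = 2.5850 bits
  H(C) = 1.5708 bits
  H(D) = 2.2534 bits

Ranking: B > D > C > A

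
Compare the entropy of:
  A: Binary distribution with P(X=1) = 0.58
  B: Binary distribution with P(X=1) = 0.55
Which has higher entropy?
B

For binary distributions, entropy is maximized at p=0.5 and decreases as p moves toward 0 or 1.

H(A) = H(0.58) = 0.9815 bits
H(B) = H(0.55) = 0.9928 bits

Distribution B (p=0.55) is closer to uniform (p=0.5), so it has higher entropy.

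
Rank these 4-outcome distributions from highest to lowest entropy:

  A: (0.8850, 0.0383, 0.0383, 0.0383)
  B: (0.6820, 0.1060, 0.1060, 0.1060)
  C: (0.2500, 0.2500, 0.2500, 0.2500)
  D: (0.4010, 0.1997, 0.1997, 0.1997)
C > D > B > A

Key insight: Entropy is maximized by uniform distributions and minimized by concentrated distributions.

Entropies:
  H(A) = 0.6971 bits
  H(B) = 1.4062 bits
  H(C) = 2.0000 bits
  H(D) = 1.9209 bits

Ranking: C > D > B > A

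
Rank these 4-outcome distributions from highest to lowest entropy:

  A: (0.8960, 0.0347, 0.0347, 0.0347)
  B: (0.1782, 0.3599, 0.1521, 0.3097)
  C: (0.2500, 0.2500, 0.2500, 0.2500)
C > B > A

Key insight: Entropy is maximized by uniform distributions and minimized by concentrated distributions.

- Uniform distributions have maximum entropy log₂(4) = 2.0000 bits
- The more "peaked" or concentrated a distribution, the lower its entropy

Entropies:
  H(A) = 0.6464 bits
  H(B) = 1.9111 bits
  H(C) = 2.0000 bits

Ranking: C > B > A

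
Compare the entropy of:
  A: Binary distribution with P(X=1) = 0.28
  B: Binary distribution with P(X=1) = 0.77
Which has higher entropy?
A

For binary distributions, entropy is maximized at p=0.5 and decreases as p moves toward 0 or 1.

H(A) = H(0.28) = 0.8555 bits
H(B) = H(0.77) = 0.7780 bits

Distribution A (p=0.28) is closer to uniform (p=0.5), so it has higher entropy.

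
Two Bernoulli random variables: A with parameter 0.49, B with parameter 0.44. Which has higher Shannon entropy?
A

For binary distributions, entropy is maximized at p=0.5 and decreases as p moves toward 0 or 1.

H(A) = H(0.49) = 0.9997 bits
H(B) = H(0.44) = 0.9896 bits

Distribution A (p=0.49) is closer to uniform (p=0.5), so it has higher entropy.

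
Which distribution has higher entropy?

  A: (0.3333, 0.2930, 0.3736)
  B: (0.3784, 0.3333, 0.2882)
A

Both distributions are close to uniform, making this a harder comparison.

H(A) = 1.5779 bits
H(B) = 1.5761 bits

The distribution closer to uniform has higher entropy.
Answer: A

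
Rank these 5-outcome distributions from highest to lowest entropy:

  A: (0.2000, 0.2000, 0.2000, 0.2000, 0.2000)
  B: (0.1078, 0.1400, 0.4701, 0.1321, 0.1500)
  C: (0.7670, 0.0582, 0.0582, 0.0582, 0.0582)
A > B > C

Key insight: Entropy is maximized by uniform distributions and minimized by concentrated distributions.

- Uniform distributions have maximum entropy log₂(5) = 2.3219 bits
- The more "peaked" or concentrated a distribution, the lower its entropy

Entropies:
  H(A) = 2.3219 bits
  H(B) = 2.0518 bits
  H(C) = 1.2492 bits

Ranking: A > B > C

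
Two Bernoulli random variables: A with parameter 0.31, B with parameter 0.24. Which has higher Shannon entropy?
A

For binary distributions, entropy is maximized at p=0.5 and decreases as p moves toward 0 or 1.

H(A) = H(0.31) = 0.8932 bits
H(B) = H(0.24) = 0.7950 bits

Distribution A (p=0.31) is closer to uniform (p=0.5), so it has higher entropy.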